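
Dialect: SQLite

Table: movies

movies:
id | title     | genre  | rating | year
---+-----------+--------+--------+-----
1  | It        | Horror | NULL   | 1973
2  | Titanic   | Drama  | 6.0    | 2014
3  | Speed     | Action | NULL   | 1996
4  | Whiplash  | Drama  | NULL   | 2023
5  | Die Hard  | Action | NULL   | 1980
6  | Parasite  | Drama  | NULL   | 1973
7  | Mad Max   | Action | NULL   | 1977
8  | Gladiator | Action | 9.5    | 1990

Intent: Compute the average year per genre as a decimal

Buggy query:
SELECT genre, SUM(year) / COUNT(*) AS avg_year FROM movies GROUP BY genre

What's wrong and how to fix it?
Bug: SUM(year) and COUNT(*) are both integers; the division truncates the fractional part

Fix: Cast one side to REAL so the division keeps the fractional part

Corrected query:
SELECT genre, SUM(year) * 1.0 / COUNT(*) AS avg_year FROM movies GROUP BY genre

Result:
genre  | avg_year   
-------+------------
Action | 1985.75    
Drama  | 2003.333333
Horror | 1973       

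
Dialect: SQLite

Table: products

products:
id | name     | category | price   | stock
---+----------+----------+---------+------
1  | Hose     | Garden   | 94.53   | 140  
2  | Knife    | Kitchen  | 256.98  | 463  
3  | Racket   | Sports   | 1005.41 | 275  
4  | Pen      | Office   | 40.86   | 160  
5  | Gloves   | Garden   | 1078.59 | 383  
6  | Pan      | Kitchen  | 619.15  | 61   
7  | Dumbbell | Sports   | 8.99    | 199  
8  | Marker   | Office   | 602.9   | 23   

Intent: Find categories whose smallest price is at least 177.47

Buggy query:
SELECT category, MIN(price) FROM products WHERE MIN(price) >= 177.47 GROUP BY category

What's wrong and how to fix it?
Bug: MIN() in WHERE is a misuse of aggregate

Fix: Use HAVING for the per-group MIN condition

Corrected query:
SELECT category, MIN(price) FROM products GROUP BY category HAVING MIN(price) >= 177.47

Result:
category | MIN(price)
---------+-----------
Kitchen  | 256.98    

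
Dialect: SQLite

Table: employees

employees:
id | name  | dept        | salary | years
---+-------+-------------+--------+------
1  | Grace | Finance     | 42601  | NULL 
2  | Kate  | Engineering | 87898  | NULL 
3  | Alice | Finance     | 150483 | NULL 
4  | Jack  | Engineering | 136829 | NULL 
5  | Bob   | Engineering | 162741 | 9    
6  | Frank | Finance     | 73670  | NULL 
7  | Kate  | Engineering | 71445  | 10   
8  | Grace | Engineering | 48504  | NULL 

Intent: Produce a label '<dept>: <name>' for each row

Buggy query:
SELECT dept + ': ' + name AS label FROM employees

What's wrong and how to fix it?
Bug: SQLite uses || for string concatenation; + coerces text to numbers (yielding 0)

Fix: Use the || operator for string concatenation

Corrected query:
SELECT dept || ': ' || name AS label FROM employees

Result:
label             
------------------
Finance: Grace    
Engineering: Kate 
Finance: Alice    
Engineering: Jack 
Engineering: Bob  
Finance: Frank    
Engineering: Kate 
Engineering: Grace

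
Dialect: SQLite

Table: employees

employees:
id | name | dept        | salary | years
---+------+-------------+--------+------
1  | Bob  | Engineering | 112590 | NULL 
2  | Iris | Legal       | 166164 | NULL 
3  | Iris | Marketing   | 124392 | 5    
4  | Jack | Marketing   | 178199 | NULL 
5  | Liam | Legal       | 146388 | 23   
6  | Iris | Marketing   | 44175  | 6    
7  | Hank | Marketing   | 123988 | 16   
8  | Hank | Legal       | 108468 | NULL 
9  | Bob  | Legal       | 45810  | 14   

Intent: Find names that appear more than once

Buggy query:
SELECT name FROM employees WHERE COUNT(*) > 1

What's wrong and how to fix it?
Bug: COUNT(*) is an aggregate and cannot be used in WHERE

Fix: GROUP BY name, then filter groups with HAVING COUNT(*) > 1

Corrected query:
SELECT name FROM employees GROUP BY name HAVING COUNT(*) > 1

Result:
name
----
Bob 
Hank
Iris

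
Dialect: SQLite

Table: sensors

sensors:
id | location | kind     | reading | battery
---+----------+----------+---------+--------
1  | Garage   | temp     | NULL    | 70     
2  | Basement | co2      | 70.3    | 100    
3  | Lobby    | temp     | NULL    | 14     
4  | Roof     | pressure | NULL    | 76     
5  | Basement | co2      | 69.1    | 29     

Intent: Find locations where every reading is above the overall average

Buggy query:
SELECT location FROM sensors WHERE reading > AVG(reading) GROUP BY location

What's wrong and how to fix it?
Bug: AVG() is an aggregate; it can't sit directly in WHERE

Fix: Compute the overall average in a scalar subquery and compare each group's MIN against it in HAVING

Corrected query:
SELECT location FROM sensors GROUP BY location HAVING MIN(reading) > (SELECT AVG(reading) FROM sensors)

Result:
(no rows)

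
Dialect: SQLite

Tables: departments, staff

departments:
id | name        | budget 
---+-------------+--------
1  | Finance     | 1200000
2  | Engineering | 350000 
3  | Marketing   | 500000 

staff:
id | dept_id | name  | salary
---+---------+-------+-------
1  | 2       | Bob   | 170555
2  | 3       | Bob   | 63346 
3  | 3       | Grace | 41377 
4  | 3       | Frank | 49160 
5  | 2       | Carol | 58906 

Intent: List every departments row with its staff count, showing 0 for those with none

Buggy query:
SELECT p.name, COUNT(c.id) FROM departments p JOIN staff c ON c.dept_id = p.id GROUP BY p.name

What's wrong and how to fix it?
Bug: INNER JOIN drops departments rows that have no matching staff rows

Fix: Switch to LEFT JOIN to retain unmatched parent rows

Corrected query:
SELECT p.name, COUNT(c.id) FROM departments p LEFT JOIN staff c ON c.dept_id = p.id GROUP BY p.name

Result:
name        | COUNT(c.id)
------------+------------
Engineering | 2          
Finance     | 0          
Marketing   | 3          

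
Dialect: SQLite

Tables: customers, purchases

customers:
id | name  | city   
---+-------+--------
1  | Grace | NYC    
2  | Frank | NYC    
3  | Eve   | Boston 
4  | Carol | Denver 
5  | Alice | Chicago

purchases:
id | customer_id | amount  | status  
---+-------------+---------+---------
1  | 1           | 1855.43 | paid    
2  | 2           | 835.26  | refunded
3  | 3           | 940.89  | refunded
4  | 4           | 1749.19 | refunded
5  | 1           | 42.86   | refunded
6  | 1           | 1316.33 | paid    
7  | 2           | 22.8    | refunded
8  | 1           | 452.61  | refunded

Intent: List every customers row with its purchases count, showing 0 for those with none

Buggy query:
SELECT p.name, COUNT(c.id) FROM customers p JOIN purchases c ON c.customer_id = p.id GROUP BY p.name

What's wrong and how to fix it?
Bug: INNER JOIN drops customers rows that have no matching purchases rows

Fix: Use LEFT JOIN so parents without children still appear (COUNT(c.id) gives 0)

Corrected query:
SELECT p.name, COUNT(c.id) FROM customers p LEFT JOIN purchases c ON c.customer_id = p.id GROUP BY p.name

Result:
name  | COUNT(c.id)
------+------------
Alice | 0          
Carol | 1          
Eve   | 1          
Frank | 2          
Grace | 4          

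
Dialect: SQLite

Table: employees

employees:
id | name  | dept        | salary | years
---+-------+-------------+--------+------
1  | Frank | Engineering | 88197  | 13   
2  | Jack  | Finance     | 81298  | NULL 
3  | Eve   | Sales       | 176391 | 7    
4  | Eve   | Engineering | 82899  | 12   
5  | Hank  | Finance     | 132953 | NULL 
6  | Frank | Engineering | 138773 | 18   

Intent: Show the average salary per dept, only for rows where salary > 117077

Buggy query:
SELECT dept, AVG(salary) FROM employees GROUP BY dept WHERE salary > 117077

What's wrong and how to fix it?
Bug: WHERE cannot follow GROUP BY

Fix: Move the WHERE clause before GROUP BY

Corrected query:
SELECT dept, AVG(salary) FROM employees WHERE salary > 117077 GROUP BY dept

Result:
dept        | AVG(salary)
------------+------------
Engineering | 138773     
Finance     | 132953     
Sales       | 176391     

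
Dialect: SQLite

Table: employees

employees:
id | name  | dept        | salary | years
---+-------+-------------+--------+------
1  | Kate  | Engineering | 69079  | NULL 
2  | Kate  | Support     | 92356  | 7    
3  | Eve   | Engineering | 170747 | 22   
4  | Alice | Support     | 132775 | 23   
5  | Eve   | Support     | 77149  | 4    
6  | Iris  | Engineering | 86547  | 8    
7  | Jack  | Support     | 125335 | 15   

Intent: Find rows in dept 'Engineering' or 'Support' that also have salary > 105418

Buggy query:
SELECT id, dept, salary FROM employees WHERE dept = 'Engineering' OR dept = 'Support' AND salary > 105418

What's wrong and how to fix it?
Bug: AND binds tighter than OR, so this parses as dept = 'Engineering' OR (dept = 'Support' AND salary > 105418)

Fix: Group the OR with parentheses (or use IN), then AND the threshold

Corrected query:
SELECT id, dept, salary FROM employees WHERE (dept = 'Engineering' OR dept = 'Support') AND salary > 105418

Result:
id | dept        | salary
---+-------------+-------
3  | Engineering | 170747
4  | Support     | 132775
7  | Support     | 125335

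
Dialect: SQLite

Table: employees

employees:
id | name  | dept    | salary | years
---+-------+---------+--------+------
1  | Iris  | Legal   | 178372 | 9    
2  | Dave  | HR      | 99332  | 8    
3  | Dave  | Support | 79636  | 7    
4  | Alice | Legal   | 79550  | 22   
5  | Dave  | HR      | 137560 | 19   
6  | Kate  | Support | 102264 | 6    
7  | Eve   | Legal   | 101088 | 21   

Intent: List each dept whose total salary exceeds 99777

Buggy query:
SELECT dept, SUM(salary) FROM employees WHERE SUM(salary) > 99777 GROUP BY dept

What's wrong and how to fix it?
Bug: SUM(salary) is an aggregate, but WHERE filters rows before aggregation

Fix: Move the aggregate condition to a HAVING clause

Corrected query:
SELECT dept, SUM(salary) FROM employees GROUP BY dept HAVING SUM(salary) > 99777

Result:
dept    | SUM(salary)
--------+------------
HR      | 236892     
Legal   | 359010     
Support | 181900     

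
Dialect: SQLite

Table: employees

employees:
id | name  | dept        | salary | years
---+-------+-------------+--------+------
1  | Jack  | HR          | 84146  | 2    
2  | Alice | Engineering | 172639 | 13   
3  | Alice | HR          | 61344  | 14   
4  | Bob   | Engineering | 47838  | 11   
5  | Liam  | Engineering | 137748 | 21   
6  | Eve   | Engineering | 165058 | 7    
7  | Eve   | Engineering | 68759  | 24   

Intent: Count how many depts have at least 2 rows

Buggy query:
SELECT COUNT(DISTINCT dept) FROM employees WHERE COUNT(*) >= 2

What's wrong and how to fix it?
Bug: COUNT(*) cannot appear in WHERE; the per-group count doesn't exist yet

Fix: Use a subquery that GROUPs and filters with HAVING, then count its rows

Corrected query:
SELECT COUNT(*) FROM (SELECT dept FROM employees GROUP BY dept HAVING COUNT(*) >= 2)

Result:
COUNT(*)
--------
2       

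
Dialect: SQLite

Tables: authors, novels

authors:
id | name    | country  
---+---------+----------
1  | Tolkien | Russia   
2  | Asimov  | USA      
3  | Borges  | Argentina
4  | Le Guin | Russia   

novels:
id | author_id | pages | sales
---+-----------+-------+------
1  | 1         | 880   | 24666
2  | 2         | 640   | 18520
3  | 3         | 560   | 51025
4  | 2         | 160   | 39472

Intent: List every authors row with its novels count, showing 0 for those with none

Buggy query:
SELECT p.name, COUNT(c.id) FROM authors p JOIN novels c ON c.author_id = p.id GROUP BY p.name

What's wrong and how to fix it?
Bug: INNER JOIN drops authors rows that have no matching novels rows

Fix: Use LEFT JOIN so parents without children still appear (COUNT(c.id) gives 0)

Corrected query:
SELECT p.name, COUNT(c.id) FROM authors p LEFT JOIN novels c ON c.author_id = p.id GROUP BY p.name

Result:
name    | COUNT(c.id)
--------+------------
Asimov  | 2          
Borges  | 1          
Le Guin | 0          
Tolkien | 1          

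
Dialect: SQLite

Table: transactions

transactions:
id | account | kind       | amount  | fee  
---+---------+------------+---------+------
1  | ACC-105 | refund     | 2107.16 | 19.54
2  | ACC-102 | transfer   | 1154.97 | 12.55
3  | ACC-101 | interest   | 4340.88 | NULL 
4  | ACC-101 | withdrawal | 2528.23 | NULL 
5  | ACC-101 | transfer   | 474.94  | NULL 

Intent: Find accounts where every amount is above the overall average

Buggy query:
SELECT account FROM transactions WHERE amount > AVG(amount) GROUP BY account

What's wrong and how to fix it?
Bug: WHERE evaluates per row before aggregation, so AVG() is unavailable

Fix: Use a subquery for AVG and a HAVING MIN(...) filter so the condition holds for every row in the group

Corrected query:
SELECT account FROM transactions GROUP BY account HAVING MIN(amount) > (SELECT AVG(amount) FROM transactions)

Result:
(no rows)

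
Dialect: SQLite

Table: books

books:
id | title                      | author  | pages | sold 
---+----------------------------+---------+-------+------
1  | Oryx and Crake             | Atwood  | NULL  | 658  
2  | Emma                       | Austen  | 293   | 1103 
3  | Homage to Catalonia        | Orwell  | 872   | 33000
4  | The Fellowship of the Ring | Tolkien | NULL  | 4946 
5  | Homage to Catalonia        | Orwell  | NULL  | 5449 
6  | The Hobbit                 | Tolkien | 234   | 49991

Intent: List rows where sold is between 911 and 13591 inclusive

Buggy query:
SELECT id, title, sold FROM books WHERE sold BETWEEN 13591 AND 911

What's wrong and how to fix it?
Bug: The bounds are reversed; BETWEEN a AND b requires a <= b to match anything

Fix: Swap the bounds so the smaller value comes first

Corrected query:
SELECT id, title, sold FROM books WHERE sold BETWEEN 911 AND 13591

Result:
id | title                      | sold
---+----------------------------+-----
2  | Emma                       | 1103
4  | The Fellowship of the Ring | 4946
5  | Homage to Catalonia        | 5449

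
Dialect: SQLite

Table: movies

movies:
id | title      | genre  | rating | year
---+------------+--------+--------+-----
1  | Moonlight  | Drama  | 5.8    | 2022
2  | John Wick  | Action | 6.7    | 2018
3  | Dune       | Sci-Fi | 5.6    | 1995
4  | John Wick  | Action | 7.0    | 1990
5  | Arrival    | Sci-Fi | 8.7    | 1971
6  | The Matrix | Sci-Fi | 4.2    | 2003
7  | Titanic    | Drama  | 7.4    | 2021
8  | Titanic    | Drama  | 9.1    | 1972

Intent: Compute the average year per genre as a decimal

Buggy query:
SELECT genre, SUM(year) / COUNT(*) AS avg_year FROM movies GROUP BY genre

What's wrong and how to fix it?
Bug: Both operands are integers, so '/' performs integer division and truncates

Fix: Cast one side to REAL so the division keeps the fractional part

Corrected query:
SELECT genre, SUM(year) * 1.0 / COUNT(*) AS avg_year FROM movies GROUP BY genre

Result:
genre  | avg_year   
-------+------------
Action | 2004       
Drama  | 2005       
Sci-Fi | 1989.666667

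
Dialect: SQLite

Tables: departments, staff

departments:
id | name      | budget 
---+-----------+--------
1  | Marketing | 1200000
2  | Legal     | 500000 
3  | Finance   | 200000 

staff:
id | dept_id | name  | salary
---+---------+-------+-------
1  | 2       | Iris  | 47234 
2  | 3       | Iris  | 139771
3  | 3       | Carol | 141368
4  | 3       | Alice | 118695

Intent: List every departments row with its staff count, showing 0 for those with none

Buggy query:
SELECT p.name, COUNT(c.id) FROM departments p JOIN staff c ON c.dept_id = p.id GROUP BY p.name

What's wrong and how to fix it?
Bug: INNER JOIN drops departments rows that have no matching staff rows

Fix: Switch to LEFT JOIN to retain unmatched parent rows

Corrected query:
SELECT p.name, COUNT(c.id) FROM departments p LEFT JOIN staff c ON c.dept_id = p.id GROUP BY p.name

Result:
name      | COUNT(c.id)
----------+------------
Finance   | 3          
Legal     | 1          
Marketing | 0          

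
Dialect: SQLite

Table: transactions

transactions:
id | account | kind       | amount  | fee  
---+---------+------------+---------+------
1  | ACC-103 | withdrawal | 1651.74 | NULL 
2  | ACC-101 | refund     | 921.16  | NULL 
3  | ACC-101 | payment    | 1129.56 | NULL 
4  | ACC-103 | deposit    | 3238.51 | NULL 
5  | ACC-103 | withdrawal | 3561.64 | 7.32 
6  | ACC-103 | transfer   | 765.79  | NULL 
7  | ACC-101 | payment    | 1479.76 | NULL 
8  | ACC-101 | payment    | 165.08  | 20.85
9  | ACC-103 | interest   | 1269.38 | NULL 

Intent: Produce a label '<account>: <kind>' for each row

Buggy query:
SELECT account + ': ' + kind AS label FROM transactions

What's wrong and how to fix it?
Bug: SQLite uses || for string concatenation; + coerces text to numbers (yielding 0)

Fix: Replace + with || to concatenate text

Corrected query:
SELECT account || ': ' || kind AS label FROM transactions

Result:
label              
-------------------
ACC-103: withdrawal
ACC-101: refund    
ACC-101: payment   
ACC-103: deposit   
ACC-103: withdrawal
ACC-103: transfer  
ACC-101: payment   
ACC-101: payment   
ACC-103: interest  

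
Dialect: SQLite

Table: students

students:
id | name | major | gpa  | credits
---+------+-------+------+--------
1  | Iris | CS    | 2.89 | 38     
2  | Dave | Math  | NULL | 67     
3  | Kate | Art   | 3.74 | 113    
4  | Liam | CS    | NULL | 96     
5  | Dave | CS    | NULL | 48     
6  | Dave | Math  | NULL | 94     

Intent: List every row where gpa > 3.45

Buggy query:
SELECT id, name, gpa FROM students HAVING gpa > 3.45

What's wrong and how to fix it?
Bug: HAVING filters the output of aggregation, but this query has no GROUP BY and no aggregate functions, so SQLite rejects it (HAVING clause on a non-aggregate query); the condition here is per row

Fix: Use WHERE for row-level filtering

Corrected query:
SELECT id, name, gpa FROM students WHERE gpa > 3.45

Result:
id | name | gpa 
---+------+-----
3  | Kate | 3.74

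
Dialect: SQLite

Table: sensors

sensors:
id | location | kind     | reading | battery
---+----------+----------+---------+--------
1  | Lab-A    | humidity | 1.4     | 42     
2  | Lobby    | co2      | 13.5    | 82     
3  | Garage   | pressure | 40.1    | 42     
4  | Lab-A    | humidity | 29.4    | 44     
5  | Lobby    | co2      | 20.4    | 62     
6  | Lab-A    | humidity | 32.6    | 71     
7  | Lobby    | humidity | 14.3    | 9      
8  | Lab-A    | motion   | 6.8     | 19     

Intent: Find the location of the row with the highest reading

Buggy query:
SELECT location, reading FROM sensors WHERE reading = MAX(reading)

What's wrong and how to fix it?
Bug: WHERE is evaluated per row; an aggregate over the whole table isn't defined there

Fix: Wrap MAX in a scalar subquery so WHERE compares against a single value

Corrected query:
SELECT location, reading FROM sensors WHERE reading = (SELECT MAX(reading) FROM sensors)

Result:
location | reading
---------+--------
Garage   | 40.1   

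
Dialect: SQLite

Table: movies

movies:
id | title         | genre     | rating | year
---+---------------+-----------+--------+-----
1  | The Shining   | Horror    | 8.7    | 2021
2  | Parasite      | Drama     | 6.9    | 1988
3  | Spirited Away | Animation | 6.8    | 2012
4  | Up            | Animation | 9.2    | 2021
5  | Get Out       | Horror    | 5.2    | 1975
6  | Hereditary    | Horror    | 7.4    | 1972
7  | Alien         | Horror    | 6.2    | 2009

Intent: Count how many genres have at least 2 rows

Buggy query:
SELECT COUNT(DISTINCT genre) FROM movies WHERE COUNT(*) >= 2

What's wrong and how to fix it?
Bug: COUNT(*) cannot appear in WHERE; the per-group count doesn't exist yet

Fix: Group first with HAVING COUNT(*) >= 2, then COUNT the resulting groups

Corrected query:
SELECT COUNT(*) FROM (SELECT genre FROM movies GROUP BY genre HAVING COUNT(*) >= 2)

Result:
COUNT(*)
--------
2       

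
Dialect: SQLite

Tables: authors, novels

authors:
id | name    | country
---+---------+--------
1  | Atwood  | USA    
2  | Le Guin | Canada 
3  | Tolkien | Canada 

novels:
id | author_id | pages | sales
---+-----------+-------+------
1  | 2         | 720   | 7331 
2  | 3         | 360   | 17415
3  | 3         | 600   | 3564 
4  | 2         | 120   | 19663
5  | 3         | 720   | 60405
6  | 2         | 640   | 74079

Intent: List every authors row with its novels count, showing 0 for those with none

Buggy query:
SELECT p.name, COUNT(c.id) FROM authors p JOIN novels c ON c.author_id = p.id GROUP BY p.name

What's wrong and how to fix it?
Bug: INNER JOIN drops authors rows that have no matching novels rows

Fix: Use LEFT JOIN so parents without children still appear (COUNT(c.id) gives 0)

Corrected query:
SELECT p.name, COUNT(c.id) FROM authors p LEFT JOIN novels c ON c.author_id = p.id GROUP BY p.name

Result:
name    | COUNT(c.id)
--------+------------
Atwood  | 0          
Le Guin | 3          
Tolkien | 3          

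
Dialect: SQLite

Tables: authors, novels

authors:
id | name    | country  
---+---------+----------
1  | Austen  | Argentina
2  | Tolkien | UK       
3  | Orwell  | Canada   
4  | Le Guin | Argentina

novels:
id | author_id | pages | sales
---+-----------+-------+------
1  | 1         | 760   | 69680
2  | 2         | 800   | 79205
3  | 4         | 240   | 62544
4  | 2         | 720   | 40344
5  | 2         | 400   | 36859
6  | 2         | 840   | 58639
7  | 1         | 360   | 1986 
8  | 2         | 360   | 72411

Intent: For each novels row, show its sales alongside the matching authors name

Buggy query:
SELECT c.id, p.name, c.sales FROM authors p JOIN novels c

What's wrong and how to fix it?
Bug: Missing join condition: each novels row is matched to all authors rows instead of just its own

Fix: Add ON c.author_id = p.id to the JOIN

Corrected query:
SELECT c.id, p.name, c.sales FROM authors p JOIN novels c ON c.author_id = p.id

Result:
id | name    | sales
---+---------+------
1  | Austen  | 69680
2  | Tolkien | 79205
3  | Le Guin | 62544
4  | Tolkien | 40344
5  | Tolkien | 36859
6  | Tolkien | 58639
7  | Austen  | 1986 
8  | Tolkien | 72411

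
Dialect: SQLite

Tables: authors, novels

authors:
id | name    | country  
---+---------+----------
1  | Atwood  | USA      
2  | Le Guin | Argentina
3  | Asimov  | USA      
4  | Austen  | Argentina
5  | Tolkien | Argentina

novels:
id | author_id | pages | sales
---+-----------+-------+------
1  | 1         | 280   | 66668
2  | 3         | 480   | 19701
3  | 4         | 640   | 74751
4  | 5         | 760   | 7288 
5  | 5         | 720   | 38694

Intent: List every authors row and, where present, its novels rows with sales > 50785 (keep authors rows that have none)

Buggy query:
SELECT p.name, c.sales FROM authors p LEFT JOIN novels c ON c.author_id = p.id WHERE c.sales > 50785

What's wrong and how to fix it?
Bug: A WHERE condition on the right-hand table after LEFT JOIN drops unmatched parents

Fix: Put 'c.sales > 50785' in the JOIN's ON clause instead of WHERE

Corrected query:
SELECT p.name, c.sales FROM authors p LEFT JOIN novels c ON c.author_id = p.id AND c.sales > 50785

Result:
name    | sales
--------+------
Atwood  | 66668
Le Guin | NULL 
Asimov  | NULL 
Austen  | 74751
Tolkien | NULL 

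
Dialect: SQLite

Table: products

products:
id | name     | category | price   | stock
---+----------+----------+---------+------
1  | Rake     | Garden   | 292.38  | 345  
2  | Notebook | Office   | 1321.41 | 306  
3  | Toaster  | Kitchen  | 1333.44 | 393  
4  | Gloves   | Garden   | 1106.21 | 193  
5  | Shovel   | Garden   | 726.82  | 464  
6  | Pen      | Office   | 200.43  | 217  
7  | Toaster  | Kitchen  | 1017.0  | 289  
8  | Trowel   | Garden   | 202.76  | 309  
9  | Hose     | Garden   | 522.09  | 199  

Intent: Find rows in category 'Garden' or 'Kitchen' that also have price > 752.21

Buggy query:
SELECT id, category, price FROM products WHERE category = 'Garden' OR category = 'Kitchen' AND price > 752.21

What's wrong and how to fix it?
Bug: AND binds tighter than OR, so this parses as category = 'Garden' OR (category = 'Kitchen' AND price > 752.21)

Fix: Group the OR with parentheses (or use IN), then AND the threshold

Corrected query:
SELECT id, category, price FROM products WHERE (category = 'Garden' OR category = 'Kitchen') AND price > 752.21

Result:
id | category | price  
---+----------+--------
3  | Kitchen  | 1333.44
4  | Garden   | 1106.21
7  | Kitchen  | 1017   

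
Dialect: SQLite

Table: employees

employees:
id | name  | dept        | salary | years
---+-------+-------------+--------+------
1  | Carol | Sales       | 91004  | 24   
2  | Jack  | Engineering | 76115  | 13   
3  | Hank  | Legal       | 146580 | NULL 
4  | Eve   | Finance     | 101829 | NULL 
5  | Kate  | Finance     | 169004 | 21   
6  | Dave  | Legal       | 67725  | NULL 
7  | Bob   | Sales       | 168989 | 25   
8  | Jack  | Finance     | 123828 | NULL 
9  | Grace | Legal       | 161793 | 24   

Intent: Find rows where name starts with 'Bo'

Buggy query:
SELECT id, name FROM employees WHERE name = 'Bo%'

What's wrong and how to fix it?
Bug: Wildcards only work with LIKE; '=' treats '%' as a literal character

Fix: Use LIKE for wildcard pattern matching

Corrected query:
SELECT id, name FROM employees WHERE name LIKE 'Bo%'

Result:
id | name
---+-----
7  | Bob 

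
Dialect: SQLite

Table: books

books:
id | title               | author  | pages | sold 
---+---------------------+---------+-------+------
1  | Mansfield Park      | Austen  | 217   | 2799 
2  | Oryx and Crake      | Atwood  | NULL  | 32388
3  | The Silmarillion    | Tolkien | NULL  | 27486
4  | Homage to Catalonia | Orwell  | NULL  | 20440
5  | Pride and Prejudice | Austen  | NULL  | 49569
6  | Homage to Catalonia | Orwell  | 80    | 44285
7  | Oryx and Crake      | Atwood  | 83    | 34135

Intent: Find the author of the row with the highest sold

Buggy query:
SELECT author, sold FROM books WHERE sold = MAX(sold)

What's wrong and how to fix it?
Bug: MAX(sold) is an aggregate and cannot be used directly in WHERE

Fix: Wrap MAX in a scalar subquery so WHERE compares against a single value

Corrected query:
SELECT author, sold FROM books WHERE sold = (SELECT MAX(sold) FROM books)

Result:
author | sold 
-------+------
Austen | 49569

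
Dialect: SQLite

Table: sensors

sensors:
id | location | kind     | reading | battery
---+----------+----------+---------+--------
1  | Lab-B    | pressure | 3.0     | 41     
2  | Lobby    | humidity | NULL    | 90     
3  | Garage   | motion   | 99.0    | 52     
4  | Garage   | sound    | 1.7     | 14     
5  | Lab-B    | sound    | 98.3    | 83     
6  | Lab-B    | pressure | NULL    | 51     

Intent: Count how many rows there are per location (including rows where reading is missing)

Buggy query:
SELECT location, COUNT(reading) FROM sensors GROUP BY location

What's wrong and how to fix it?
Bug: COUNT(column) counts non-NULL values only; rows with NULL reading aren't counted

Fix: Use COUNT(*) to count all rows regardless of NULL

Corrected query:
SELECT location, COUNT(*) FROM sensors GROUP BY location

Result:
location | COUNT(*)
---------+---------
Garage   | 2       
Lab-B    | 3       
Lobby    | 1       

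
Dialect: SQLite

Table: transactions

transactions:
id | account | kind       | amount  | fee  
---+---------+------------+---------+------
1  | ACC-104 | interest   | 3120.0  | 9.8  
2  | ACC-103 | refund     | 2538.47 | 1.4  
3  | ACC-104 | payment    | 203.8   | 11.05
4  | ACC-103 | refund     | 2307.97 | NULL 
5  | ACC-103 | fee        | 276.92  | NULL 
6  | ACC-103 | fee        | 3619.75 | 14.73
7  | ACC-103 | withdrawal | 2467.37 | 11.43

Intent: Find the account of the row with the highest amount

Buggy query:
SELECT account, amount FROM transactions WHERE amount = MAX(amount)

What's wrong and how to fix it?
Bug: MAX(amount) is an aggregate and cannot be used directly in WHERE

Fix: Wrap MAX in a scalar subquery so WHERE compares against a single value

Corrected query:
SELECT account, amount FROM transactions WHERE amount = (SELECT MAX(amount) FROM transactions)

Result:
account | amount 
--------+--------
ACC-103 | 3619.75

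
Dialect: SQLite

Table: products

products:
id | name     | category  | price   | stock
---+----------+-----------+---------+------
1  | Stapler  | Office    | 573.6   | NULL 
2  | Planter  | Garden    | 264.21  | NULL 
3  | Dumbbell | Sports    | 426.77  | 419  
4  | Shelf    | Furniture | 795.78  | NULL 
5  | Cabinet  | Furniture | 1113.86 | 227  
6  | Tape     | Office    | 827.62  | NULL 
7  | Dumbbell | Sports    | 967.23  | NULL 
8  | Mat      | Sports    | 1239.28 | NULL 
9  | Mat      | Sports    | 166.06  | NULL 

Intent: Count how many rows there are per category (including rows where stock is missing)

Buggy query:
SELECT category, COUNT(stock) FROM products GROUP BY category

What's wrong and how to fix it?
Bug: COUNT(stock) skips NULLs, so groups with missing stock are undercounted

Fix: Replace COUNT(stock) with COUNT(*)

Corrected query:
SELECT category, COUNT(*) FROM products GROUP BY category

Result:
category  | COUNT(*)
----------+---------
Furniture | 2       
Garden    | 1       
Office    | 2       
Sports    | 4       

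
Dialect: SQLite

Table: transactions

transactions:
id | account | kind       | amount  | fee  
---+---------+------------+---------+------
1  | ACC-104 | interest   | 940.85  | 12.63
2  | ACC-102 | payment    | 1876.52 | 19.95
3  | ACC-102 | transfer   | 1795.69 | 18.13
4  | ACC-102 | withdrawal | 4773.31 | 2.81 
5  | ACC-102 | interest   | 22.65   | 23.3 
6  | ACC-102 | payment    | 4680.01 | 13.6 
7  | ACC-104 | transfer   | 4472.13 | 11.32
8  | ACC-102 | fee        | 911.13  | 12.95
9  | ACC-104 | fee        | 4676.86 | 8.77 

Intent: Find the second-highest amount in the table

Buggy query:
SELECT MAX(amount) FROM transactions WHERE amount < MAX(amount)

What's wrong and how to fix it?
Bug: The inner MAX is an aggregate inside WHERE, which is not allowed

Fix: Put the inner MAX in a scalar subquery

Corrected query:
SELECT MAX(amount) FROM transactions WHERE amount < (SELECT MAX(amount) FROM transactions)

Result:
MAX(amount)
-----------
4680.01    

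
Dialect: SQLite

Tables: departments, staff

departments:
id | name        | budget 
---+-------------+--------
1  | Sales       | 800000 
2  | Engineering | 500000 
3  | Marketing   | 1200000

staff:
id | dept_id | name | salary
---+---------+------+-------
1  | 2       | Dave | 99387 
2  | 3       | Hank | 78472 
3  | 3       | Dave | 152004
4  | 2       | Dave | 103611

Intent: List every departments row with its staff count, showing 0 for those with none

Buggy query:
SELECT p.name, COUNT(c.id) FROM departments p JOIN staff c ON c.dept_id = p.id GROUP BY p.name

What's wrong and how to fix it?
Bug: An inner join excludes parents with zero children

Fix: Use LEFT JOIN so parents without children still appear (COUNT(c.id) gives 0)

Corrected query:
SELECT p.name, COUNT(c.id) FROM departments p LEFT JOIN staff c ON c.dept_id = p.id GROUP BY p.name

Result:
name        | COUNT(c.id)
------------+------------
Engineering | 2          
Marketing   | 2          
Sales       | 0          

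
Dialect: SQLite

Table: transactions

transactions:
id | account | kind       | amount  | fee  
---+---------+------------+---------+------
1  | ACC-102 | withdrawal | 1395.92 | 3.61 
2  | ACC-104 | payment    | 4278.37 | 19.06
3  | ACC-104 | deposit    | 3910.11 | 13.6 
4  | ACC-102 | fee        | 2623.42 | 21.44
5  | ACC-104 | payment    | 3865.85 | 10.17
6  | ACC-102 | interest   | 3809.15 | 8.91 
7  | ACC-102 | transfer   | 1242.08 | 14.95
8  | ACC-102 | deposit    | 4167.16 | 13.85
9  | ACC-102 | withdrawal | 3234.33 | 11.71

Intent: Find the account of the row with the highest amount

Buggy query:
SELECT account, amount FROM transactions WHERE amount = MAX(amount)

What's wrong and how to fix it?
Bug: WHERE is evaluated per row; an aggregate over the whole table isn't defined there

Fix: Wrap MAX in a scalar subquery so WHERE compares against a single value

Corrected query:
SELECT account, amount FROM transactions WHERE amount = (SELECT MAX(amount) FROM transactions)

Result:
account | amount 
--------+--------
ACC-104 | 4278.37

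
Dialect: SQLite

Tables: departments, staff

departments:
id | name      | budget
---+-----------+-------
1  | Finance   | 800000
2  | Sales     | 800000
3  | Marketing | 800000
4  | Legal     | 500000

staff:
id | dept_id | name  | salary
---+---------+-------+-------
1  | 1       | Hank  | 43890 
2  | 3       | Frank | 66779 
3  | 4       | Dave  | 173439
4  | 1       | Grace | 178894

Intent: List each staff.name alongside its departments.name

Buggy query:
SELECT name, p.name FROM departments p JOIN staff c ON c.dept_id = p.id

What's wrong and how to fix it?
Bug: 'name' exists in both joined tables, so the database can't tell which one is meant

Fix: Qualify the column with its table alias (c.name)

Corrected query:
SELECT c.name, p.name FROM departments p JOIN staff c ON c.dept_id = p.id

Result:
name  | name     
------+----------
Hank  | Finance  
Frank | Marketing
Dave  | Legal    
Grace | Finance  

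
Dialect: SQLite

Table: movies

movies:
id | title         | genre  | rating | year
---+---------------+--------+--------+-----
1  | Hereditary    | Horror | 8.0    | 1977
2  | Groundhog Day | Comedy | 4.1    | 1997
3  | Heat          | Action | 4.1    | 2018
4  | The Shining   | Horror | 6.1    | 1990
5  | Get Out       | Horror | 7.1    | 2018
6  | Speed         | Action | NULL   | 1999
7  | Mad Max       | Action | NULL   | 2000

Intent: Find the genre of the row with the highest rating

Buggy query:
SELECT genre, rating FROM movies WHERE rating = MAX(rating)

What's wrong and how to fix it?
Bug: MAX(rating) is an aggregate and cannot be used directly in WHERE

Fix: Use a subquery: WHERE rating = (SELECT MAX(rating) FROM movies)

Corrected query:
SELECT genre, rating FROM movies WHERE rating = (SELECT MAX(rating) FROM movies)

Result:
genre  | rating
-------+-------
Horror | 8     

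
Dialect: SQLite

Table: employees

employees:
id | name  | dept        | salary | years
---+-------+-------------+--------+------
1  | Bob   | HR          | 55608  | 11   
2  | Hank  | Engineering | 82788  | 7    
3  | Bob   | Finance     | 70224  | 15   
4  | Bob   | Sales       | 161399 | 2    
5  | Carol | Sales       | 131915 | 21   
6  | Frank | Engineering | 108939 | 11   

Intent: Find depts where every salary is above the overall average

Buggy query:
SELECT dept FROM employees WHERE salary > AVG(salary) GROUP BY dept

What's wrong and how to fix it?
Bug: WHERE evaluates per row before aggregation, so AVG() is unavailable

Fix: Compute the overall average in a scalar subquery and compare each group's MIN against it in HAVING

Corrected query:
SELECT dept FROM employees GROUP BY dept HAVING MIN(salary) > (SELECT AVG(salary) FROM employees)

Result:
dept 
-----
Sales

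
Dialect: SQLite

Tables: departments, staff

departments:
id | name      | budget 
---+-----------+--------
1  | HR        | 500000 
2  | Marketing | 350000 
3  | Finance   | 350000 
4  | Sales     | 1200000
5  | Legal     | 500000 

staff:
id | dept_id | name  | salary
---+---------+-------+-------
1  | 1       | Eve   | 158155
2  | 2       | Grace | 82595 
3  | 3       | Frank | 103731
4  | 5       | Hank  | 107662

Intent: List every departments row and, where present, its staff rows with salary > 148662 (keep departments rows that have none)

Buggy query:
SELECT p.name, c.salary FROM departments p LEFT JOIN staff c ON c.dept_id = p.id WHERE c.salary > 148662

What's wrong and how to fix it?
Bug: Filtering c.salary in WHERE discards the NULL rows produced by LEFT JOIN, turning it into an inner join

Fix: Move the right-table condition into the ON clause so unmatched parents are kept

Corrected query:
SELECT p.name, c.salary FROM departments p LEFT JOIN staff c ON c.dept_id = p.id AND c.salary > 148662

Result:
name      | salary
----------+-------
HR        | 158155
Marketing | NULL  
Finance   | NULL  
Sales     | NULL  
Legal     | NULL  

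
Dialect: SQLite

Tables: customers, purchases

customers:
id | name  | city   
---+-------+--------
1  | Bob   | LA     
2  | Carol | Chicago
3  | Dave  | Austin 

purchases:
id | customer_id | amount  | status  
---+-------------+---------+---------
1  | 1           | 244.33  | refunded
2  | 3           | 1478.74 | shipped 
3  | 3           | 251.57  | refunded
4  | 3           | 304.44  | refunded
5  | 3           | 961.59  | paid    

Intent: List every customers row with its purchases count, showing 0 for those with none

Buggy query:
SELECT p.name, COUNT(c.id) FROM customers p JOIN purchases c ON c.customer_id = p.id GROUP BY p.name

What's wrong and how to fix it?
Bug: INNER JOIN drops customers rows that have no matching purchases rows

Fix: Switch to LEFT JOIN to retain unmatched parent rows

Corrected query:
SELECT p.name, COUNT(c.id) FROM customers p LEFT JOIN purchases c ON c.customer_id = p.id GROUP BY p.name

Result:
name  | COUNT(c.id)
------+------------
Bob   | 1          
Carol | 0          
Dave  | 4          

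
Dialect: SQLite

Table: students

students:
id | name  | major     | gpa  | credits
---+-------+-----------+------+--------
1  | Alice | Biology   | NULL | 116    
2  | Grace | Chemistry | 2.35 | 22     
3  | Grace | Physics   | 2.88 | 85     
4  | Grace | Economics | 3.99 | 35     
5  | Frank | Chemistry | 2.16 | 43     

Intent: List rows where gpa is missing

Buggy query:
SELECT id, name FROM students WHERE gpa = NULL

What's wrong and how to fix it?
Bug: '= NULL' is always unknown in SQL three-valued logic, so no rows match

Fix: Use IS NULL to test for NULL

Corrected query:
SELECT id, name FROM students WHERE gpa IS NULL

Result:
id | name 
---+------
1  | Alice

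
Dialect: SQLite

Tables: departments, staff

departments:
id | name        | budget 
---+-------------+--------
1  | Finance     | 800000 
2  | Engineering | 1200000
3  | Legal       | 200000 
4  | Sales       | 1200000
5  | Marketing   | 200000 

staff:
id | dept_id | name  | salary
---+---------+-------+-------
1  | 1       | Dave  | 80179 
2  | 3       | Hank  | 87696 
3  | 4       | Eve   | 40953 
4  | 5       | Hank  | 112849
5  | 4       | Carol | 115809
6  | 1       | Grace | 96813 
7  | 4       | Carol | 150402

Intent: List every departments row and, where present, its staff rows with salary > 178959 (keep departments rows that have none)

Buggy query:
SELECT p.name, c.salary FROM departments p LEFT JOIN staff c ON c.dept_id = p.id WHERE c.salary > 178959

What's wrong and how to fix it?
Bug: A WHERE condition on the right-hand table after LEFT JOIN drops unmatched parents

Fix: Move the right-table condition into the ON clause so unmatched parents are kept

Corrected query:
SELECT p.name, c.salary FROM departments p LEFT JOIN staff c ON c.dept_id = p.id AND c.salary > 178959

Result:
name        | salary
------------+-------
Finance     | NULL  
Engineering | NULL  
Legal       | NULL  
Sales       | NULL  
Marketing   | NULL  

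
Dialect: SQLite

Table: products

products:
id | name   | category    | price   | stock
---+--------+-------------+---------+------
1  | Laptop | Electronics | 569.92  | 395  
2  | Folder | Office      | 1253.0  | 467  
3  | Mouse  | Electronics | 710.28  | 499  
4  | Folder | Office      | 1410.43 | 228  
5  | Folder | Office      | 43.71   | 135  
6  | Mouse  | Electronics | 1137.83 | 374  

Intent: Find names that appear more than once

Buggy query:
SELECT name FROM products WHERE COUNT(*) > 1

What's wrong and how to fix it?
Bug: COUNT(*) is an aggregate and cannot be used in WHERE

Fix: GROUP BY name, then filter groups with HAVING COUNT(*) > 1

Corrected query:
SELECT name FROM products GROUP BY name HAVING COUNT(*) > 1

Result:
name  
------
Folder
Mouse 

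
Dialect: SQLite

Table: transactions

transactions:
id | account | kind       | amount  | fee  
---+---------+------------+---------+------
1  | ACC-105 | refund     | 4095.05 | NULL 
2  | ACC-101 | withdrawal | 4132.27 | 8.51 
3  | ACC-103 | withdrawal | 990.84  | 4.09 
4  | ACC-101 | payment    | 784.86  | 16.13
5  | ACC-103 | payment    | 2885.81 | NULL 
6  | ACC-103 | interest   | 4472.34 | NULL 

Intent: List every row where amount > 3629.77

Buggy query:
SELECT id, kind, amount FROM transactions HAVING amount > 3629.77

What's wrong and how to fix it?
Bug: HAVING filters the output of aggregation, but this query has no GROUP BY and no aggregate functions, so SQLite rejects it (HAVING clause on a non-aggregate query); the condition here is per row

Fix: Use WHERE for row-level filtering

Corrected query:
SELECT id, kind, amount FROM transactions WHERE amount > 3629.77

Result:
id | kind       | amount 
---+------------+--------
1  | refund     | 4095.05
2  | withdrawal | 4132.27
6  | interest   | 4472.34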